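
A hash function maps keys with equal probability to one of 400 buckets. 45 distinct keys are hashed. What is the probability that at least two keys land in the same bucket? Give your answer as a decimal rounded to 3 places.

0.924

It's easier to compute the probability that all 45 are distinct.
P(all distinct) = 400/400 · 399/400 · ··· · 356/400 ≈ 0.076.
So the probability of at least one match is 1 − 0.076 = 0.924.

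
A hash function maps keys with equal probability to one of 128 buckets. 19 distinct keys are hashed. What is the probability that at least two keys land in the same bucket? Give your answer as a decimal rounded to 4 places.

0.7547

It's easier to compute the probability that all 19 are distinct.
P(all distinct) = 128/128 · 127/128 · ··· · 110/128 ≈ 0.2453.
So the probability of at least one match is 1 − 0.2453 = 0.7547.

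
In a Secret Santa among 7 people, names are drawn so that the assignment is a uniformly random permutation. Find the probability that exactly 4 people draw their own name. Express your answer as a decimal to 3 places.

Choose which 4 of the 7 are fixed: C(7,4) = 35 ways.
The remaining 3 must have no fixed point: D(3) = 2.
P = 35·2/5040 = 1/72 ≈ 0.014.

0.014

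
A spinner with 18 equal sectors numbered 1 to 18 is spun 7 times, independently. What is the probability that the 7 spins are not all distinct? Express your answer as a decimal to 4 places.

0.7380

P(all 7 different) = 18/18 · 17/18 · ··· · 12/18 ≈ 0.2620.
P(at least two equal) = 1 − 0.2620 = 0.7380.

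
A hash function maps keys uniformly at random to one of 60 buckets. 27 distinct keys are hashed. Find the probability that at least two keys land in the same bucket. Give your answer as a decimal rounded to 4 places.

It's easier to compute the probability that all 27 are distinct.
P(all distinct) = 60/60 · 59/60 · ··· · 34/60 ≈ 0.0009.
So the probability of at least one match is 1 − 0.0009 = 0.9991.

0.9991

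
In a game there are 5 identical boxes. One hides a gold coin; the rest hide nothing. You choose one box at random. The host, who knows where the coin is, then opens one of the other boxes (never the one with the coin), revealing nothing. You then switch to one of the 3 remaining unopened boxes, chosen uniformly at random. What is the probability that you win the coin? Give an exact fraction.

Your original box holds the coin with probability 1/5, so the other 4 collectively hold it with probability 4/5.
The host can always find an empty box to open, so this doesn't change that 4/5; it is now spread over the 3 remaining unopened boxes.
P(win by switching) = (4/5) · (1/3) = 4/15.

4/15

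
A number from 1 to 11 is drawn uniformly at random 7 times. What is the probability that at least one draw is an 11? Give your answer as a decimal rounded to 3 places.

0.487

P(no draw is an 11) = (10/11)^7 ≈ 0.513.
P(at least one) = 1 − 0.513 = 0.487.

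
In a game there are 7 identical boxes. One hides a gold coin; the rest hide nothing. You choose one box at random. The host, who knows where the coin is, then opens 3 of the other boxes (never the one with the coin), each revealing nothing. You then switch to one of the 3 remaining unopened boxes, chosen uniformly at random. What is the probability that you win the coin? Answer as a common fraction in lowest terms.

Your original box holds the coin with probability 1/7, so the other 6 collectively hold it with probability 6/7.
The host can always find 3 empty boxes to open, so the reveals don't change that 6/7; it is now spread over the 3 remaining unopened boxes.
P(win by switching) = (6/7) · (1/3) = 2/7.

2/7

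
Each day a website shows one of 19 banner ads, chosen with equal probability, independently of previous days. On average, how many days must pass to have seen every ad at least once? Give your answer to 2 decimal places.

After i distinct types are collected, each trial gives a new one with probability (19−i)/19, so the expected wait for the next new type is 19/(19−i).
E = 19/19 + 19/18 + 19/17 + 19/16 + 19/15 + 19/14 + 19/13 + 19/12 + 19/11 + 19/10 + 19/9 + 19/8 + 19/7 + 19/6 + 19/5 + 19/4 + 19/3 + 19/2 + 19/1 = 275295799/4084080 ≈ 67.41.

67.41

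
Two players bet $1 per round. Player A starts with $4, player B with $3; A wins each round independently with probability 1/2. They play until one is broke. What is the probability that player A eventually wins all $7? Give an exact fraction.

4/7

With a fair step, P(i) = ½P(i−1) + ½P(i+1) with P(0)=0, P(7)=1 has the linear solution P(i) = i/7.
P(4) = 4/7.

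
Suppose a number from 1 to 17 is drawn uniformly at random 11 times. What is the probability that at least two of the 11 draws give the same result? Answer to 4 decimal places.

P(all 11 different) = 17/17 · 16/17 · ··· · 7/17 ≈ 0.0144.
P(at least two equal) = 1 − 0.0144 = 0.9856.

0.9856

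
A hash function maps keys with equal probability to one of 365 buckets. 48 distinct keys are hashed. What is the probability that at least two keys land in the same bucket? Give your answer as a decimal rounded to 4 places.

It's easier to compute the probability that all 48 are distinct.
P(all distinct) = 365/365 · 364/365 · ··· · 318/365 ≈ 0.0394.
So the probability of at least one match is 1 − 0.0394 = 0.9606.

0.9606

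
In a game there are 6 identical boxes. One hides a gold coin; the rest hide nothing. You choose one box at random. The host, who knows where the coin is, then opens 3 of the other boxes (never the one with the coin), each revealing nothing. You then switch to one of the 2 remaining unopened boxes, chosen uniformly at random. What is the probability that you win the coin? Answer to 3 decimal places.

0.417

Your original box holds the coin with probability 1/6, so the other 5 collectively hold it with probability 5/6.
The host can always find 3 empty boxes to open, so the reveals don't change that 5/6; it is now spread over the 2 remaining unopened boxes.
P(win by switching) = (5/6) · (1/2) = 5/12 ≈ 0.417.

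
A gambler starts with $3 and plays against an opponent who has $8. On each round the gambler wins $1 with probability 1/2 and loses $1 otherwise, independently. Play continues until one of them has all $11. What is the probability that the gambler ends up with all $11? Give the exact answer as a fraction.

With a fair step, P(i) = ½P(i−1) + ½P(i+1) with P(0)=0, P(11)=1 has the linear solution P(i) = i/11.
P(3) = 3/11.

3/11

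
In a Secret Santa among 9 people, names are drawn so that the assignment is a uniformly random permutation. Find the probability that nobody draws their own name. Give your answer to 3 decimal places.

0.368

This is the derangement probability: permutations of 9 with no fixed point.
D(9) = 9! · (1 − 1/1! + 1/2! − ··· + (−1)^9/9!) = 133496.
P = 133496/362880 = 16687/45360 ≈ 0.368.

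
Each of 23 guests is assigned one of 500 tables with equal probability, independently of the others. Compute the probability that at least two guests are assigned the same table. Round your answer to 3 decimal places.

0.402

It's easier to compute the probability that all 23 are distinct.
P(all distinct) = 500/500 · 499/500 · ··· · 478/500 ≈ 0.598.
So the probability of at least one match is 1 − 0.598 = 0.402.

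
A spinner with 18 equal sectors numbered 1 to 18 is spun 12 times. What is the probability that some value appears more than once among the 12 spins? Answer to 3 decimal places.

0.992

P(all 12 different) = 18/18 · 17/18 · ··· · 7/18 ≈ 0.008.
P(at least two equal) = 1 − 0.008 = 0.992.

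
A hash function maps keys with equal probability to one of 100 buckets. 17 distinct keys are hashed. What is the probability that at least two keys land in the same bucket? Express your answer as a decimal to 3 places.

It's easier to compute the probability that all 17 are distinct.
P(all distinct) = 100/100 · 99/100 · ··· · 84/100 ≈ 0.237.
So the probability of at least one match is 1 − 0.237 = 0.763.

0.763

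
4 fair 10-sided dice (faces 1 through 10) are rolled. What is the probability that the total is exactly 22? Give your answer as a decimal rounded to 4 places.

0.0670

There are 10^4 = 10000 equally likely outcomes.
The number of ordered 4-tuples from {1,…,10} summing to 22 is 670.
P(sum = 22) = 670/10000 = 67/1000 ≈ 0.0670.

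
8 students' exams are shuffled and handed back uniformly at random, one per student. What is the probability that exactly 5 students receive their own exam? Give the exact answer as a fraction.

Choose which 5 of the 8 are fixed: C(8,5) = 56 ways.
The remaining 3 must have no fixed point: D(3) = 2.
P = 56·2/40320 = 1/360.

1/360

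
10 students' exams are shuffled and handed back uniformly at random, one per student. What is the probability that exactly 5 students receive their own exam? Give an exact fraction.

11/3600

Choose which 5 of the 10 are fixed: C(10,5) = 252 ways.
The remaining 5 must have no fixed point: D(5) = 44.
P = 252·44/3628800 = 11/3600.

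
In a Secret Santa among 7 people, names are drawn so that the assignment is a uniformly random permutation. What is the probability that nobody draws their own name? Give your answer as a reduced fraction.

103/280

This is the derangement probability: permutations of 7 with no fixed point.
D(7) = 7! · (1 − 1/1! + 1/2! − ··· + (−1)^7/7!) = 1854.
P = 1854/5040 = 103/280.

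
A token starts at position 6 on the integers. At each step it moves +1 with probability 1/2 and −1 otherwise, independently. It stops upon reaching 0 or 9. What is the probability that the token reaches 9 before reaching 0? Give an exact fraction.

With a fair step, P(i) = ½P(i−1) + ½P(i+1) with P(0)=0, P(9)=1 has the linear solution P(i) = i/9.
P(6) = 6/9 = 2/3.

2/3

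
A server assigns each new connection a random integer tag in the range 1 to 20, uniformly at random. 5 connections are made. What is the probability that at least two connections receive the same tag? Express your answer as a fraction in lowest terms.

It's easier to compute the probability that all 5 are distinct.
P(all distinct) = 20/20 · 19/20 · ··· · 16/20 = 2907/5000.
So the probability of at least one match is 1 − 2907/5000 = 2093/5000.

2093/5000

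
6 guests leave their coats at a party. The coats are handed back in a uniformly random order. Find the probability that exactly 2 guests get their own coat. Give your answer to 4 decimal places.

0.1875

Choose which 2 of the 6 are fixed: C(6,2) = 15 ways.
The remaining 4 must have no fixed point: D(4) = 9.
P = 15·9/720 = 3/16 ≈ 0.1875.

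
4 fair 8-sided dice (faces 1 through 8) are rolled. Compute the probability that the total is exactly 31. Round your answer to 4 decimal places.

0.0010

There are 8^4 = 4096 equally likely outcomes.
The number of ordered 4-tuples from {1,…,8} summing to 31 is 4.
P(sum = 31) = 4/4096 = 1/1024 ≈ 0.0010.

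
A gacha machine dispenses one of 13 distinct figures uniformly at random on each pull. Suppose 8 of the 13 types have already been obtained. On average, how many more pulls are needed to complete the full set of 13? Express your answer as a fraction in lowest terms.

Starting from 8 distinct types, each trial gives a new one with probability (13−i)/13 when i types are held, so the wait for the next new type is 13/(13−i).
E = 13/5 + 13/4 + 13/3 + 13/2 + 13/1 = 1781/60.

1781/60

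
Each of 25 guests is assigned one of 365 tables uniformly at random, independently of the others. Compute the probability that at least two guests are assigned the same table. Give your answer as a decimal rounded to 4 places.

0.5687

It's easier to compute the probability that all 25 are distinct.
P(all distinct) = 365/365 · 364/365 · ··· · 341/365 ≈ 0.4313.
So the probability of at least one match is 1 − 0.4313 = 0.5687.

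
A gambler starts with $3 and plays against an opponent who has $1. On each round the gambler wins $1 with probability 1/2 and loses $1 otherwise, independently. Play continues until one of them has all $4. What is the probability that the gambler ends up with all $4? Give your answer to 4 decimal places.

With a fair step, P(i) = ½P(i−1) + ½P(i+1) with P(0)=0, P(4)=1 has the linear solution P(i) = i/4.
P(3) = 3/4 ≈ 0.7500.

0.7500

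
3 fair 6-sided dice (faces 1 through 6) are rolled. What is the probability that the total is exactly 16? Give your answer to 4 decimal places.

0.0278

There are 6^3 = 216 equally likely outcomes.
The number of ordered 3-tuples from {1,…,6} summing to 16 is 6.
P(sum = 16) = 6/216 = 1/36 ≈ 0.0278.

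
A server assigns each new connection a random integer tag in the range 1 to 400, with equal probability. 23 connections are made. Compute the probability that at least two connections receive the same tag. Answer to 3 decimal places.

It's easier to compute the probability that all 23 are distinct.
P(all distinct) = 400/400 · 399/400 · ··· · 378/400 ≈ 0.525.
So the probability of at least one match is 1 − 0.525 = 0.475.

0.475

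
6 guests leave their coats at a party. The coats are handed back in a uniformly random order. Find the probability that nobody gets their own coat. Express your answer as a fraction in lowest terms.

This is the derangement probability: permutations of 6 with no fixed point.
D(6) = 6! · (1 − 1/1! + 1/2! − ··· + (−1)^6/6!) = 265.
P = 265/720 = 53/144.

53/144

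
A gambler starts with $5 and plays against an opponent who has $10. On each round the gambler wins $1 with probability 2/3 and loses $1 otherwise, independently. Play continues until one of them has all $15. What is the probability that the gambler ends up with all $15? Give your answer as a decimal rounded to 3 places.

Let r = q/p = (1/3)/(2/3) = 1/2. The recurrence P(i) = p·P(i+1) + q·P(i−1) with P(0)=0, P(15)=1 gives P(i) = (1 − r^i)/(1 − r^15).
P(5) = (1 − (1/2)^5) / (1 − (1/2)^15) = 1024/1057 ≈ 0.969.

0.969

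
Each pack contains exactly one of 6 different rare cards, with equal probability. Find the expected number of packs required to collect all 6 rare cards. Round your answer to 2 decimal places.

14.70

After i distinct types are collected, each trial gives a new one with probability (6−i)/6, so the expected wait for the next new type is 6/(6−i).
E = 6/6 + 6/5 + 6/4 + 6/3 + 6/2 + 6/1 = 147/10 ≈ 14.70.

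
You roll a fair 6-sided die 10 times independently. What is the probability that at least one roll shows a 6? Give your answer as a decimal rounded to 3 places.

0.838

P(no roll shows a 6) = (5/6)^10 ≈ 0.162.
P(at least one) = 1 − 0.162 = 0.838.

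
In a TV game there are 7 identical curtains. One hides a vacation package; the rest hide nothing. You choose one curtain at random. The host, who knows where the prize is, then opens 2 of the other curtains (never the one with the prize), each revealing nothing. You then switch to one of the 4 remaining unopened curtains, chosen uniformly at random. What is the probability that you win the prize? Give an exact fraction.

Your original curtain holds the prize with probability 1/7, so the other 6 collectively hold it with probability 6/7.
The host can always find 2 empty curtains to open, so the reveals don't change that 6/7; it is now spread over the 4 remaining unopened curtains.
P(win by switching) = (6/7) · (1/4) = 3/14.

3/14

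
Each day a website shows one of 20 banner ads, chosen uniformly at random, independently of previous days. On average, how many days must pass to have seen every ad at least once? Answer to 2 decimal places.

After i distinct types are collected, each trial gives a new one with probability (20−i)/20, so the expected wait for the next new type is 20/(20−i).
E = 20/20 + 20/19 + 20/18 + 20/17 + 20/16 + 20/15 + 20/14 + 20/13 + 20/12 + 20/11 + 20/10 + 20/9 + 20/8 + 20/7 + 20/6 + 20/5 + 20/4 + 20/3 + 20/2 + 20/1 = 279175675/3879876 ≈ 71.95.

71.95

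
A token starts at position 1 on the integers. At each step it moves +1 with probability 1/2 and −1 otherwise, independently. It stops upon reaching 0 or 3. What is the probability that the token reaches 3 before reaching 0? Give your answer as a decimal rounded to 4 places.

0.3333

With a fair step, P(i) = ½P(i−1) + ½P(i+1) with P(0)=0, P(3)=1 has the linear solution P(i) = i/3.
P(1) = 1/3 ≈ 0.3333.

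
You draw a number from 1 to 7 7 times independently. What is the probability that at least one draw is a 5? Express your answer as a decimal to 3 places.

0.660

P(no draw is a 5) = (6/7)^7 ≈ 0.340.
P(at least one) = 1 − 0.340 = 0.660.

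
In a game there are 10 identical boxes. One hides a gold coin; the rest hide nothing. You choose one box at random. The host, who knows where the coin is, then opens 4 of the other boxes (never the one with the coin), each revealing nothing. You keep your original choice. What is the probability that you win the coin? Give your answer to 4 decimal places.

0.1000

The host can always open 4 empty boxes regardless of your choice, so the reveals give no information about your original box.
P(win by staying) = 1/10 ≈ 0.1000.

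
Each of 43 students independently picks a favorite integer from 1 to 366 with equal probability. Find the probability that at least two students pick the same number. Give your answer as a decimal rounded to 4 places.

0.9234

It's easier to compute the probability that all 43 are distinct.
P(all distinct) = 366/366 · 365/366 · ··· · 324/366 ≈ 0.0766.
So the probability of at least one match is 1 − 0.0766 = 0.9234.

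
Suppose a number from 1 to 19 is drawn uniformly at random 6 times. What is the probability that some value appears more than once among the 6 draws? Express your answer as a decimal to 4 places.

P(all 6 different) = 19/19 · 18/19 · ··· · 14/19 ≈ 0.4152.
P(at least two equal) = 1 − 0.4152 = 0.5848.

0.5848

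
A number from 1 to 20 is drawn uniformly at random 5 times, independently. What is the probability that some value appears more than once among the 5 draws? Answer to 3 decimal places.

0.419

P(all 5 different) = 20/20 · 19/20 · ··· · 16/20 ≈ 0.581.
P(at least two equal) = 1 − 0.581 = 0.419.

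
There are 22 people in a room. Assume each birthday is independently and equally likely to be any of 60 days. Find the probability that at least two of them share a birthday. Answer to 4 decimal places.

0.9879

It's easier to compute the probability that all 22 are distinct.
P(all distinct) = 60/60 · 59/60 · ··· · 39/60 ≈ 0.0121.
So the probability of at least one match is 1 − 0.0121 = 0.9879.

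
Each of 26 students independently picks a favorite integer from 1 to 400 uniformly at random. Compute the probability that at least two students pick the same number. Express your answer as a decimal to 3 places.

It's easier to compute the probability that all 26 are distinct.
P(all distinct) = 400/400 · 399/400 · ··· · 375/400 ≈ 0.436.
So the probability of at least one match is 1 − 0.436 = 0.564.

0.564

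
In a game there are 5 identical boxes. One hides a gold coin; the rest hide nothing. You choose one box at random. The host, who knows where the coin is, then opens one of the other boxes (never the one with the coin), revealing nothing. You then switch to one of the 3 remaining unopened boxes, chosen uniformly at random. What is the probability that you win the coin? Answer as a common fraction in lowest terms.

Your original box holds the coin with probability 1/5, so the other 4 collectively hold it with probability 4/5.
The host can always find an empty box to open, so this doesn't change that 4/5; it is now spread over the 3 remaining unopened boxes.
P(win by switching) = (4/5) · (1/3) = 4/15.

4/15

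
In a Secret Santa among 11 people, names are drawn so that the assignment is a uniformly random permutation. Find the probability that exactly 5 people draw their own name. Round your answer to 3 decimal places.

Choose which 5 of the 11 are fixed: C(11,5) = 462 ways.
The remaining 6 must have no fixed point: D(6) = 265.
P = 462·265/39916800 = 53/17280 ≈ 0.003.

0.003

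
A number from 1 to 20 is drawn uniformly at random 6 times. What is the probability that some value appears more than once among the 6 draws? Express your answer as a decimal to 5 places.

P(all 6 different) = 20/20 · 19/20 · ··· · 15/20 ≈ 0.43605.
P(at least two equal) = 1 − 0.43605 = 0.56395.

0.56395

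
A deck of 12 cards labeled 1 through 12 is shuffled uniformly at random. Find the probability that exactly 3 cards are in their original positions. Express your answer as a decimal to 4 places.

0.0613

Choose which 3 of the 12 are fixed: C(12,3) = 220 ways.
The remaining 9 must have no fixed point: D(9) = 133496.
P = 220·133496/479001600 = 16687/272160 ≈ 0.0613.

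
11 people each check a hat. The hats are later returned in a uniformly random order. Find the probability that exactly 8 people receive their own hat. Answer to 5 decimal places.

0.00001

Choose which 8 of the 11 are fixed: C(11,8) = 165 ways.
The remaining 3 must have no fixed point: D(3) = 2.
P = 165·2/39916800 = 1/120960 ≈ 0.00001.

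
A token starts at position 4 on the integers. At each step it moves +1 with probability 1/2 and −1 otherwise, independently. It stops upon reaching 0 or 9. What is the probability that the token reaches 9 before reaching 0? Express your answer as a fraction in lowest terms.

4/9

With a fair step, P(i) = ½P(i−1) + ½P(i+1) with P(0)=0, P(9)=1 has the linear solution P(i) = i/9.
P(4) = 4/9.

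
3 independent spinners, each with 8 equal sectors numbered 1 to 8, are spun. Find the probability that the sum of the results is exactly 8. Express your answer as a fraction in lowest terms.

21/512

There are 8^3 = 512 equally likely outcomes.
The number of ordered 3-tuples from {1,…,8} summing to 8 is 21.
P(sum = 8) = 21/512.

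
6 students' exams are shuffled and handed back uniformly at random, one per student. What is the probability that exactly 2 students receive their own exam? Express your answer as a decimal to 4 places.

Choose which 2 of the 6 are fixed: C(6,2) = 15 ways.
The remaining 4 must have no fixed point: D(4) = 9.
P = 15·9/720 = 3/16 ≈ 0.1875.

0.1875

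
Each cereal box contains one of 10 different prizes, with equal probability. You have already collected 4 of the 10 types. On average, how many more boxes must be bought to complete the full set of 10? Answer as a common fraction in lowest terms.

Starting from 4 distinct types, each trial gives a new one with probability (10−i)/10 when i types are held, so the wait for the next new type is 10/(10−i).
E = 10/6 + 10/5 + 10/4 + 10/3 + 10/2 + 10/1 = 49/2.

49/2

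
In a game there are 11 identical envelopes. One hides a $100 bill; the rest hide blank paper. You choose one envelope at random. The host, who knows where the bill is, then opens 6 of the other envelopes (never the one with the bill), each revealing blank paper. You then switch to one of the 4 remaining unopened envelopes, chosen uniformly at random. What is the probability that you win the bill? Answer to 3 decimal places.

Your original envelope holds the bill with probability 1/11, so the other 10 collectively hold it with probability 10/11.
The host can always find 6 empty envelopes to open, so the reveals don't change that 10/11; it is now spread over the 4 remaining unopened envelopes.
P(win by switching) = (10/11) · (1/4) = 5/22 ≈ 0.227.

0.227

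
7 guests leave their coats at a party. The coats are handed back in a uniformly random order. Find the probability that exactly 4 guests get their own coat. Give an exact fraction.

1/72

Choose which 4 of the 7 are fixed: C(7,4) = 35 ways.
The remaining 3 must have no fixed point: D(3) = 2.
P = 35·2/5040 = 1/72.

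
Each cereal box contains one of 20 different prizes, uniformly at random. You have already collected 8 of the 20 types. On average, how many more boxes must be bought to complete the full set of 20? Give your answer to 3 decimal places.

Starting from 8 distinct types, each trial gives a new one with probability (20−i)/20 when i types are held, so the wait for the next new type is 20/(20−i).
E = 20/12 + 20/11 + 20/10 + 20/9 + 20/8 + 20/7 + 20/6 + 20/5 + 20/4 + 20/3 + 20/2 + 20/1 = 86021/1386 ≈ 62.064.

62.064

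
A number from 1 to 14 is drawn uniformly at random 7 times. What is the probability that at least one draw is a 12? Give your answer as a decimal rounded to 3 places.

P(no draw is a 12) = (13/14)^7 ≈ 0.595.
P(at least one) = 1 − 0.595 = 0.405.

0.405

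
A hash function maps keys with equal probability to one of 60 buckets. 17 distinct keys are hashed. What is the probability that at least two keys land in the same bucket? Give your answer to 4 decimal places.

It's easier to compute the probability that all 17 are distinct.
P(all distinct) = 60/60 · 59/60 · ··· · 44/60 ≈ 0.0814.
So the probability of at least one match is 1 − 0.0814 = 0.9186.

0.9186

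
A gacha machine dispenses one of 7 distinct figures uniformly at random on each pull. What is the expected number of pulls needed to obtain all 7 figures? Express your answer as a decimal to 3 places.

After i distinct types are collected, each trial gives a new one with probability (7−i)/7, so the expected wait for the next new type is 7/(7−i).
E = 7/7 + 7/6 + 7/5 + 7/4 + 7/3 + 7/2 + 7/1 = 363/20 ≈ 18.150.

18.150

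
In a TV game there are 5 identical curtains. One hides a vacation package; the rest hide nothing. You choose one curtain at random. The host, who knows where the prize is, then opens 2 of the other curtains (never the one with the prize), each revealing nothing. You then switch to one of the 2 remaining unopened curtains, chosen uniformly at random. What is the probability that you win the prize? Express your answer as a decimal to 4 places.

Your original curtain holds the prize with probability 1/5, so the other 4 collectively hold it with probability 4/5.
The host can always find 2 empty curtains to open, so the reveals don't change that 4/5; it is now spread over the 2 remaining unopened curtains.
P(win by switching) = (4/5) · (1/2) = 2/5 ≈ 0.4000.

0.4000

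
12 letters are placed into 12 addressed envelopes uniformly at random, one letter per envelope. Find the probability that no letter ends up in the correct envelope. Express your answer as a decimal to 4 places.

This is the derangement probability: permutations of 12 with no fixed point.
D(12) = 12! · (1 − 1/1! + 1/2! − ··· + (−1)^12/12!) = 176214841.
P = 176214841/479001600 = 16019531/43545600 ≈ 0.3679.

0.3679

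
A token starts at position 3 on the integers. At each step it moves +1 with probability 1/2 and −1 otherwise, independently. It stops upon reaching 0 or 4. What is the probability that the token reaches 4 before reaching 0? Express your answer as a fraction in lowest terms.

3/4

With a fair step, P(i) = ½P(i−1) + ½P(i+1) with P(0)=0, P(4)=1 has the linear solution P(i) = i/4.
P(3) = 3/4.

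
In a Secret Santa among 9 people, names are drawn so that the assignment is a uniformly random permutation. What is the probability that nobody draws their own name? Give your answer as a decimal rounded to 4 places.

0.3679

This is the derangement probability: permutations of 9 with no fixed point.
D(9) = 9! · (1 − 1/1! + 1/2! − ··· + (−1)^9/9!) = 133496.
P = 133496/362880 = 16687/45360 ≈ 0.3679.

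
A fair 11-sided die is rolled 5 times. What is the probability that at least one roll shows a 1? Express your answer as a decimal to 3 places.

0.379

P(no roll shows a 1) = (10/11)^5 ≈ 0.621.
P(at least one) = 1 − 0.621 = 0.379.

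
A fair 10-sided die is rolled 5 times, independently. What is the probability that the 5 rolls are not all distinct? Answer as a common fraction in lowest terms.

436/625

P(all 5 different) = 10/10 · 9/10 · ··· · 6/10 = 189/625.
P(at least two equal) = 1 − 189/625 = 436/625.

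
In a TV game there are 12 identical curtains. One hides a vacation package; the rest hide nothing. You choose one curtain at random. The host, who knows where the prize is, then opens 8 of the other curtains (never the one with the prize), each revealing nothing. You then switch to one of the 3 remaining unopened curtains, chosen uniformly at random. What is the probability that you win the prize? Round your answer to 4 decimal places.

Your original curtain holds the prize with probability 1/12, so the other 11 collectively hold it with probability 11/12.
The host can always find 8 empty curtains to open, so the reveals don't change that 11/12; it is now spread over the 3 remaining unopened curtains.
P(win by switching) = (11/12) · (1/3) = 11/36 ≈ 0.3056.

0.3056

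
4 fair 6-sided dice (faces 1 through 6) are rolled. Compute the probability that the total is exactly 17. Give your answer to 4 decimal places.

0.0802

There are 6^4 = 1296 equally likely outcomes.
The number of ordered 4-tuples from {1,…,6} summing to 17 is 104.
P(sum = 17) = 104/1296 = 13/162 ≈ 0.0802.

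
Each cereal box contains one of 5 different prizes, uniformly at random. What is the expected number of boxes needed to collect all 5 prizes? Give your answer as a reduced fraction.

After i distinct types are collected, each trial gives a new one with probability (5−i)/5, so the expected wait for the next new type is 5/(5−i).
E = 5/5 + 5/4 + 5/3 + 5/2 + 5/1 = 137/12.

137/12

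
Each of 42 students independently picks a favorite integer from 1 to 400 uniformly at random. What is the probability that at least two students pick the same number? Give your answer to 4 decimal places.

It's easier to compute the probability that all 42 are distinct.
P(all distinct) = 400/400 · 399/400 · ··· · 359/400 ≈ 0.1074.
So the probability of at least one match is 1 − 0.1074 = 0.8926.

0.8926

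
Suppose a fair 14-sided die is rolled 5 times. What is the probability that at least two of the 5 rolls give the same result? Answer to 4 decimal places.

0.5533

P(all 5 different) = 14/14 · 13/14 · ··· · 10/14 ≈ 0.4467.
P(at least two equal) = 1 − 0.4467 = 0.5533.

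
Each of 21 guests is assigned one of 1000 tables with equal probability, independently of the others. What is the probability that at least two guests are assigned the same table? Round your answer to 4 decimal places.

It's easier to compute the probability that all 21 are distinct.
P(all distinct) = 1000/1000 · 999/1000 · ··· · 980/1000 ≈ 0.8094.
So the probability of at least one match is 1 − 0.8094 = 0.1906.

0.1906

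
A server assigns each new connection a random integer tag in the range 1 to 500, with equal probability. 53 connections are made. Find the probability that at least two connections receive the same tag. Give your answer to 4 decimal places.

It's easier to compute the probability that all 53 are distinct.
P(all distinct) = 500/500 · 499/500 · ··· · 448/500 ≈ 0.0574.
So the probability of at least one match is 1 − 0.0574 = 0.9426.

0.9426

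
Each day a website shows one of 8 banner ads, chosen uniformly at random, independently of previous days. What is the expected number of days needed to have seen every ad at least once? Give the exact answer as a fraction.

761/35

After i distinct types are collected, each trial gives a new one with probability (8−i)/8, so the expected wait for the next new type is 8/(8−i).
E = 8/8 + 8/7 + 8/6 + 8/5 + 8/4 + 8/3 + 8/2 + 8/1 = 761/35.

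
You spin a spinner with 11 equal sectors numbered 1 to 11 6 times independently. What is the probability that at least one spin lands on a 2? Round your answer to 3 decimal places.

0.436

P(no spin lands on a 2) = (10/11)^6 ≈ 0.564.
P(at least one) = 1 − 0.564 = 0.436.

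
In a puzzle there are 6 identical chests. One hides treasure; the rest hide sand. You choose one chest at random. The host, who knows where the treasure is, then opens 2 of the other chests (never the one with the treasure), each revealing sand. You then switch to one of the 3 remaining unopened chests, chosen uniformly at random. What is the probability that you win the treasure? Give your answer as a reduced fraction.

Your original chest holds the treasure with probability 1/6, so the other 5 collectively hold it with probability 5/6.
The host can always find 2 empty chests to open, so the reveals don't change that 5/6; it is now spread over the 3 remaining unopened chests.
P(win by switching) = (5/6) · (1/3) = 5/18.

5/18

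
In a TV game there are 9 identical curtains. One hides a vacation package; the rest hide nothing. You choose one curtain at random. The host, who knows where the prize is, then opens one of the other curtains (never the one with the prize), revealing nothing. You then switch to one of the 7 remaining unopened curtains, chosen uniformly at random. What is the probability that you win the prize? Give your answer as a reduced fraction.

Your original curtain holds the prize with probability 1/9, so the other 8 collectively hold it with probability 8/9.
The host can always find an empty curtain to open, so this doesn't change that 8/9; it is now spread over the 7 remaining unopened curtains.
P(win by switching) = (8/9) · (1/7) = 8/63.

8/63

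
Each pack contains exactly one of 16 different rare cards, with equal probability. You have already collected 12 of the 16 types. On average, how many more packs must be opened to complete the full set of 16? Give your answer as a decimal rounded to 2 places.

Starting from 12 distinct types, each trial gives a new one with probability (16−i)/16 when i types are held, so the wait for the next new type is 16/(16−i).
E = 16/4 + 16/3 + 16/2 + 16/1 = 100/3 ≈ 33.33.

33.33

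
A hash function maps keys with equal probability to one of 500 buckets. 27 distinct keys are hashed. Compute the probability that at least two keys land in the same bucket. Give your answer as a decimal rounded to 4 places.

0.5107

It's easier to compute the probability that all 27 are distinct.
P(all distinct) = 500/500 · 499/500 · ··· · 474/500 ≈ 0.4893.
So the probability of at least one match is 1 − 0.4893 = 0.5107.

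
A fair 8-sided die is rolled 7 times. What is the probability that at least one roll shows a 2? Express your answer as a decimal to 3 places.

P(no roll shows a 2) = (7/8)^7 ≈ 0.393.
P(at least one) = 1 − 0.393 = 0.607.

0.607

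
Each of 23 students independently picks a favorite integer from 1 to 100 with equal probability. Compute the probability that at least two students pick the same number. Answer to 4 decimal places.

It's easier to compute the probability that all 23 are distinct.
P(all distinct) = 100/100 · 99/100 · ··· · 78/100 ≈ 0.0643.
So the probability of at least one match is 1 − 0.0643 = 0.9357.

0.9357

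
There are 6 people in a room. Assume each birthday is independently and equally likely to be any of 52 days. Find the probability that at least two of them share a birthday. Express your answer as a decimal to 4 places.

0.2586

It's easier to compute the probability that all 6 are distinct.
P(all distinct) = 52/52 · 51/52 · ··· · 47/52 ≈ 0.7414.
So the probability of at least one match is 1 − 0.7414 = 0.2586.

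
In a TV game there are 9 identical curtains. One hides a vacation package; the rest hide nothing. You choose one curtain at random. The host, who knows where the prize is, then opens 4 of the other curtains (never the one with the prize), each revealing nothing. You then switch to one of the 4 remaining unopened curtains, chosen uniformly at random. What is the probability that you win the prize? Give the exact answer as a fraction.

2/9

Your original curtain holds the prize with probability 1/9, so the other 8 collectively hold it with probability 8/9.
The host can always find 4 empty curtains to open, so the reveals don't change that 8/9; it is now spread over the 4 remaining unopened curtains.
P(win by switching) = (8/9) · (1/4) = 2/9.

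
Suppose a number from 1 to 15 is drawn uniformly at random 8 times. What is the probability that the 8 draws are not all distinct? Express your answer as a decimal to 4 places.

P(all 8 different) = 15/15 · 14/15 · ··· · 8/15 ≈ 0.1012.
P(at least two equal) = 1 − 0.1012 = 0.8988.

0.8988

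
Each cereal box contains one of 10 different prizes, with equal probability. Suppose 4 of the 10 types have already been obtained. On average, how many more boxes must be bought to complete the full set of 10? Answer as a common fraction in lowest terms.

Starting from 4 distinct types, each trial gives a new one with probability (10−i)/10 when i types are held, so the wait for the next new type is 10/(10−i).
E = 10/6 + 10/5 + 10/4 + 10/3 + 10/2 + 10/1 = 49/2.

49/2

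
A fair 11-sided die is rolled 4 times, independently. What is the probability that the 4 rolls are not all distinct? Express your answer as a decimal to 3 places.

P(all 4 different) = 11/11 · 10/11 · ··· · 8/11 ≈ 0.541.
P(at least two equal) = 1 − 0.541 = 0.459.

0.459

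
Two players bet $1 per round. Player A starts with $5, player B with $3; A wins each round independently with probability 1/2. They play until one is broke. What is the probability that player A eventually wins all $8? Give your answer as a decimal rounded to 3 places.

With a fair step, P(i) = ½P(i−1) + ½P(i+1) with P(0)=0, P(8)=1 has the linear solution P(i) = i/8.
P(5) = 5/8 ≈ 0.625.

0.625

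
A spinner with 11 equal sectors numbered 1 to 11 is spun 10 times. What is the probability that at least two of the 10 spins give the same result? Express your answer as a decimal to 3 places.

0.998

P(all 10 different) = 11/11 · 10/11 · ··· · 2/11 ≈ 0.002.
P(at least two equal) = 1 − 0.002 = 0.998.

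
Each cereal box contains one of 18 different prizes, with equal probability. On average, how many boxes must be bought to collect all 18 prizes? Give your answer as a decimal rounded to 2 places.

62.91

After i distinct types are collected, each trial gives a new one with probability (18−i)/18, so the expected wait for the next new type is 18/(18−i).
E = 18/18 + 18/17 + 18/16 + 18/15 + 18/14 + 18/13 + 18/12 + 18/11 + 18/10 + 18/9 + 18/8 + 18/7 + 18/6 + 18/5 + 18/4 + 18/3 + 18/2 + 18/1 = 42822903/680680 ≈ 62.91.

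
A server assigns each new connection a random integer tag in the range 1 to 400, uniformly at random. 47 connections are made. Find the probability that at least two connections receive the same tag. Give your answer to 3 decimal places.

It's easier to compute the probability that all 47 are distinct.
P(all distinct) = 400/400 · 399/400 · ··· · 354/400 ≈ 0.060.
So the probability of at least one match is 1 − 0.060 = 0.940.

0.940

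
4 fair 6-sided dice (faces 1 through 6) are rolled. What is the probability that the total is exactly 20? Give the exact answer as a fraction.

There are 6^4 = 1296 equally likely outcomes.
The number of ordered 4-tuples from {1,…,6} summing to 20 is 35.
P(sum = 20) = 35/1296.

35/1296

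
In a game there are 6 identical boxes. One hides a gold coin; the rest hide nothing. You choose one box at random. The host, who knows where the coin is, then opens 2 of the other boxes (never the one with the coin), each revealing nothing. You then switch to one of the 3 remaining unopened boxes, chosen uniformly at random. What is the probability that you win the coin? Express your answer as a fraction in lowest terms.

Your original box holds the coin with probability 1/6, so the other 5 collectively hold it with probability 5/6.
The host can always find 2 empty boxes to open, so the reveals don't change that 5/6; it is now spread over the 3 remaining unopened boxes.
P(win by switching) = (5/6) · (1/3) = 5/18.

5/18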